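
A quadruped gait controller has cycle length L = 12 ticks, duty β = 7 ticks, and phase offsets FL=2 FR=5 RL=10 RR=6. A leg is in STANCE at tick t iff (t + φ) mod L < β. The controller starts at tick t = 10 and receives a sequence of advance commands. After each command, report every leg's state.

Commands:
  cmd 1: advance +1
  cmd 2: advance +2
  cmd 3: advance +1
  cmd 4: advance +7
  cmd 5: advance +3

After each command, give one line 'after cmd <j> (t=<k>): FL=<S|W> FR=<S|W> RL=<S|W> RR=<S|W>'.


start t=10: FL=S FR=S RL=W RR=S
cmd 1: advance +1 → t=11, phase=(1,4,9,5) → FL=S FR=S RL=W RR=S
cmd 2: advance +2 → t=13, phase=(3,6,11,7) → FL=S FR=S RL=W RR=W
cmd 3: advance +1 → t=14, phase=(4,7,0,8) → FL=S FR=W RL=S RR=W
cmd 4: advance +7 → t=21, phase=(11,2,7,3) → FL=W FR=S RL=W RR=S
cmd 5: advance +3 → t=24, phase=(2,5,10,6) → FL=S FR=S RL=W RR=S

after cmd 1 (t=11): FL=S FR=S RL=W RR=S
after cmd 2 (t=13): FL=S FR=S RL=W RR=W
after cmd 3 (t=14): FL=S FR=W RL=S RR=W
after cmd 4 (t=21): FL=W FR=S RL=W RR=S
after cmd 5 (t=24): FL=S FR=S RL=W RR=S


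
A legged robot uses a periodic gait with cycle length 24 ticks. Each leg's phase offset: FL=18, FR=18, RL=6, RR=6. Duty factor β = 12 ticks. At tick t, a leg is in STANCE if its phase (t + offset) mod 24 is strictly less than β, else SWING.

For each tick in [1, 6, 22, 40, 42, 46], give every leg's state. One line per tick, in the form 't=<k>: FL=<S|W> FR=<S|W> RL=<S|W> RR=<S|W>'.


t=1: FL=W FR=W RL=S RR=S
t=6: FL=S FR=S RL=W RR=W
t=22: FL=W FR=W RL=S RR=S
t=40: FL=S FR=S RL=W RR=W
t=42: FL=W FR=W RL=S RR=S
t=46: FL=W FR=W RL=S RR=S

t=1: phase=(19,19,7,7) vs β=12 → FL=W FR=W RL=S RR=S
t=6: phase=(0,0,12,12) vs β=12 → FL=S FR=S RL=W RR=W
t=22: phase=(16,16,4,4) vs β=12 → FL=W FR=W RL=S RR=S
t=40: phase=(10,10,22,22) vs β=12 → FL=S FR=S RL=W RR=W
t=42: phase=(12,12,0,0) vs β=12 → FL=W FR=W RL=S RR=S
t=46: phase=(16,16,4,4) vs β=12 → FL=W FR=W RL=S RR=S


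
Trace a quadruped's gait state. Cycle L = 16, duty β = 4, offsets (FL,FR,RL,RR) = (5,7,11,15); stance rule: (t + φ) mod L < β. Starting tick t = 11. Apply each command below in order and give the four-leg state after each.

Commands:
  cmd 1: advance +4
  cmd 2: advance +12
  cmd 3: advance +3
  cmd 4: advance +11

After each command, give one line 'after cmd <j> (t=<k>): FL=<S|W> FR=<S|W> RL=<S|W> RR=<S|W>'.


start t=11: FL=S FR=S RL=W RR=W
cmd 1: advance +4 → t=15, phase=(4,6,10,14) → FL=W FR=W RL=W RR=W
cmd 2: advance +12 → t=27, phase=(0,2,6,10) → FL=S FR=S RL=W RR=W
cmd 3: advance +3 → t=30, phase=(3,5,9,13) → FL=S FR=W RL=W RR=W
cmd 4: advance +11 → t=41, phase=(14,0,4,8) → FL=W FR=S RL=W RR=W

after cmd 1 (t=15): FL=W FR=W RL=W RR=W
after cmd 2 (t=27): FL=S FR=S RL=W RR=W
after cmd 3 (t=30): FL=S FR=W RL=W RR=W
after cmd 4 (t=41): FL=W FR=S RL=W RR=W


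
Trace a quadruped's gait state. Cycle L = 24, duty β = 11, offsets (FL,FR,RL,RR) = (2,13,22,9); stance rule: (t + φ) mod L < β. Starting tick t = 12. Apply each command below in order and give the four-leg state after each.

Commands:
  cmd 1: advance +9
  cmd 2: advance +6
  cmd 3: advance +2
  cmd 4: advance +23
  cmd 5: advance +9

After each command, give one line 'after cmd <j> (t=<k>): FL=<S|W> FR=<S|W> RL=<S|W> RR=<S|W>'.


after cmd 1 (t=21): FL=W FR=S RL=W RR=S
after cmd 2 (t=27): FL=S FR=W RL=S RR=W
after cmd 3 (t=29): FL=S FR=W RL=S RR=W
after cmd 4 (t=52): FL=S FR=W RL=S RR=W
after cmd 5 (t=61): FL=W FR=S RL=W RR=W

start t=12: FL=W FR=S RL=S RR=W
cmd 1: advance +9 → t=21, phase=(23,10,19,6) → FL=W FR=S RL=W RR=S
cmd 2: advance +6 → t=27, phase=(5,16,1,12) → FL=S FR=W RL=S RR=W
cmd 3: advance +2 → t=29, phase=(7,18,3,14) → FL=S FR=W RL=S RR=W
cmd 4: advance +23 → t=52, phase=(6,17,2,13) → FL=S FR=W RL=S RR=W
cmd 5: advance +9 → t=61, phase=(15,2,11,22) → FL=W FR=S RL=W RR=W


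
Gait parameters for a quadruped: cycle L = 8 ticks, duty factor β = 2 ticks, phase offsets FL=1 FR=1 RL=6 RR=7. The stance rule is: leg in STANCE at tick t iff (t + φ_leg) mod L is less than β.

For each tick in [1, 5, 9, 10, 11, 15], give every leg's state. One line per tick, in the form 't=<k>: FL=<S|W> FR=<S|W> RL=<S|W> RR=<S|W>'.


t=1: FL=W FR=W RL=W RR=S
t=5: FL=W FR=W RL=W RR=W
t=9: FL=W FR=W RL=W RR=S
t=10: FL=W FR=W RL=S RR=S
t=11: FL=W FR=W RL=S RR=W
t=15: FL=S FR=S RL=W RR=W

t=1: phase=(2,2,7,0) vs β=2 → FL=W FR=W RL=W RR=S
t=5: phase=(6,6,3,4) vs β=2 → FL=W FR=W RL=W RR=W
t=9: phase=(2,2,7,0) vs β=2 → FL=W FR=W RL=W RR=S
t=10: phase=(3,3,0,1) vs β=2 → FL=W FR=W RL=S RR=S
t=11: phase=(4,4,1,2) vs β=2 → FL=W FR=W RL=S RR=W
t=15: phase=(0,0,5,6) vs β=2 → FL=S FR=S RL=W RR=W


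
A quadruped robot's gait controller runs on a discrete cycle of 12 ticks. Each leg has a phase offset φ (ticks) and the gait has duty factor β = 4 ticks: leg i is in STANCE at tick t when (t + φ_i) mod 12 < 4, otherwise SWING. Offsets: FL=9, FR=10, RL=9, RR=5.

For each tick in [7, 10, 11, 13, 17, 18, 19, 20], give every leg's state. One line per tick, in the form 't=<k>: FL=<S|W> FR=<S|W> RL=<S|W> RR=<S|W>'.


t=7: FL=W FR=W RL=W RR=S
t=10: FL=W FR=W RL=W RR=S
t=11: FL=W FR=W RL=W RR=W
t=13: FL=W FR=W RL=W RR=W
t=17: FL=S FR=S RL=S RR=W
t=18: FL=S FR=W RL=S RR=W
t=19: FL=W FR=W RL=W RR=S
t=20: FL=W FR=W RL=W RR=S

t=7: phase=(4,5,4,0) vs β=4 → FL=W FR=W RL=W RR=S
t=10: phase=(7,8,7,3) vs β=4 → FL=W FR=W RL=W RR=S
t=11: phase=(8,9,8,4) vs β=4 → FL=W FR=W RL=W RR=W
t=13: phase=(10,11,10,6) vs β=4 → FL=W FR=W RL=W RR=W
t=17: phase=(2,3,2,10) vs β=4 → FL=S FR=S RL=S RR=W
t=18: phase=(3,4,3,11) vs β=4 → FL=S FR=W RL=S RR=W
t=19: phase=(4,5,4,0) vs β=4 → FL=W FR=W RL=W RR=S
t=20: phase=(5,6,5,1) vs β=4 → FL=W FR=W RL=W RR=S


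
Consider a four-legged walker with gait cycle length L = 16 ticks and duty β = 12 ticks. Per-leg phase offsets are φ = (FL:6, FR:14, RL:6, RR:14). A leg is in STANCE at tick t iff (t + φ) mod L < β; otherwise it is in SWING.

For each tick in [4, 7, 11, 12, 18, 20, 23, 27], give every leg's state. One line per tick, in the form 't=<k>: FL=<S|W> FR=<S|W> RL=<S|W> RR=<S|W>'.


t=4: FL=S FR=S RL=S RR=S
t=7: FL=W FR=S RL=W RR=S
t=11: FL=S FR=S RL=S RR=S
t=12: FL=S FR=S RL=S RR=S
t=18: FL=S FR=S RL=S RR=S
t=20: FL=S FR=S RL=S RR=S
t=23: FL=W FR=S RL=W RR=S
t=27: FL=S FR=S RL=S RR=S

t=4: phase=(10,2,10,2) vs β=12 → FL=S FR=S RL=S RR=S
t=7: phase=(13,5,13,5) vs β=12 → FL=W FR=S RL=W RR=S
t=11: phase=(1,9,1,9) vs β=12 → FL=S FR=S RL=S RR=S
t=12: phase=(2,10,2,10) vs β=12 → FL=S FR=S RL=S RR=S
t=18: phase=(8,0,8,0) vs β=12 → FL=S FR=S RL=S RR=S
t=20: phase=(10,2,10,2) vs β=12 → FL=S FR=S RL=S RR=S
t=23: phase=(13,5,13,5) vs β=12 → FL=W FR=S RL=W RR=S
t=27: phase=(1,9,1,9) vs β=12 → FL=S FR=S RL=S RR=S


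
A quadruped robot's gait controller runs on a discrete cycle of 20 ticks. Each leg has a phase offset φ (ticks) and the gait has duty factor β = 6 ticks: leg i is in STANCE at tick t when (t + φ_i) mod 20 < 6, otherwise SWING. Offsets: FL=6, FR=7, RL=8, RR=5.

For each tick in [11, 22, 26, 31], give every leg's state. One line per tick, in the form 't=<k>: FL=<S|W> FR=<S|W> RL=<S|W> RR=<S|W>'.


t=11: phase=(17,18,19,16) vs β=6 → FL=W FR=W RL=W RR=W
t=22: phase=(8,9,10,7) vs β=6 → FL=W FR=W RL=W RR=W
t=26: phase=(12,13,14,11) vs β=6 → FL=W FR=W RL=W RR=W
t=31: phase=(17,18,19,16) vs β=6 → FL=W FR=W RL=W RR=W

t=11: FL=W FR=W RL=W RR=W
t=22: FL=W FR=W RL=W RR=W
t=26: FL=W FR=W RL=W RR=W
t=31: FL=W FR=W RL=W RR=W


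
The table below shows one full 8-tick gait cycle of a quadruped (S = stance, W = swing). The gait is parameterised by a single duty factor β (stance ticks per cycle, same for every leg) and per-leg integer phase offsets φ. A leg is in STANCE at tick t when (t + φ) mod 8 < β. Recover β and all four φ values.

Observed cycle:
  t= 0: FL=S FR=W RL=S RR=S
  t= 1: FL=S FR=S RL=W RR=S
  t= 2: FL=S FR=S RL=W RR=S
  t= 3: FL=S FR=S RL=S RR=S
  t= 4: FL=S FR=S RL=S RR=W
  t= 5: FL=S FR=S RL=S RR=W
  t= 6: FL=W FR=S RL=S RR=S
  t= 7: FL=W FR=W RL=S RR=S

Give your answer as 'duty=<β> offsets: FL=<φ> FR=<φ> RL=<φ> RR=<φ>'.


duty=6 offsets: FL=0 FR=7 RL=5 RR=2

duty β = stance ticks per leg = 6
FL: stance ticks = 6; W→S at t=0 → φ=0
FR: stance ticks = 6; W→S at t=1 → φ=7
RL: stance ticks = 6; W→S at t=3 → φ=5
RR: stance ticks = 6; W→S at t=6 → φ=2


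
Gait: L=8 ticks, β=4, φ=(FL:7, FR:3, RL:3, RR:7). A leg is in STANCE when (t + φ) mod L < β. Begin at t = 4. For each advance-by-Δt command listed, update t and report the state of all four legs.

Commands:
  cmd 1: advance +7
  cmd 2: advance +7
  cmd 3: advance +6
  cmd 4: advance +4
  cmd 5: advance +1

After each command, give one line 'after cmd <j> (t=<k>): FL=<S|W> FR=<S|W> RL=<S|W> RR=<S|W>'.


after cmd 1 (t=11): FL=S FR=W RL=W RR=S
after cmd 2 (t=18): FL=S FR=W RL=W RR=S
after cmd 3 (t=24): FL=W FR=S RL=S RR=W
after cmd 4 (t=28): FL=S FR=W RL=W RR=S
after cmd 5 (t=29): FL=W FR=S RL=S RR=W

start t=4: FL=S FR=W RL=W RR=S
cmd 1: advance +7 → t=11, phase=(2,6,6,2) → FL=S FR=W RL=W RR=S
cmd 2: advance +7 → t=18, phase=(1,5,5,1) → FL=S FR=W RL=W RR=S
cmd 3: advance +6 → t=24, phase=(7,3,3,7) → FL=W FR=S RL=S RR=W
cmd 4: advance +4 → t=28, phase=(3,7,7,3) → FL=S FR=W RL=W RR=S
cmd 5: advance +1 → t=29, phase=(4,0,0,4) → FL=W FR=S RL=S RR=W


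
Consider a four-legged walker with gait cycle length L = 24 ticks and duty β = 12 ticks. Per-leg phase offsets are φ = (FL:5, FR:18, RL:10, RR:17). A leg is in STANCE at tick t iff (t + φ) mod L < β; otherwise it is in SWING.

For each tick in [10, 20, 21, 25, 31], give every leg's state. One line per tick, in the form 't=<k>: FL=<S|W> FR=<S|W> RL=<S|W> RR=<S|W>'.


t=10: phase=(15,4,20,3) vs β=12 → FL=W FR=S RL=W RR=S
t=20: phase=(1,14,6,13) vs β=12 → FL=S FR=W RL=S RR=W
t=21: phase=(2,15,7,14) vs β=12 → FL=S FR=W RL=S RR=W
t=25: phase=(6,19,11,18) vs β=12 → FL=S FR=W RL=S RR=W
t=31: phase=(12,1,17,0) vs β=12 → FL=W FR=S RL=W RR=S

t=10: FL=W FR=S RL=W RR=S
t=20: FL=S FR=W RL=S RR=W
t=21: FL=S FR=W RL=S RR=W
t=25: FL=S FR=W RL=S RR=W
t=31: FL=W FR=S RL=W RR=S


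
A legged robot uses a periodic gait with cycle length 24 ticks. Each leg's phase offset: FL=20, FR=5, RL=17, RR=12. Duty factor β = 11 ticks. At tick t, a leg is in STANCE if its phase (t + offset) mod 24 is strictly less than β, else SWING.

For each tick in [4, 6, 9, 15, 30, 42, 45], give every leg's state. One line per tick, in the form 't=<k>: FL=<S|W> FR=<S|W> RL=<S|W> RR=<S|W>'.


t=4: phase=(0,9,21,16) vs β=11 → FL=S FR=S RL=W RR=W
t=6: phase=(2,11,23,18) vs β=11 → FL=S FR=W RL=W RR=W
t=9: phase=(5,14,2,21) vs β=11 → FL=S FR=W RL=S RR=W
t=15: phase=(11,20,8,3) vs β=11 → FL=W FR=W RL=S RR=S
t=30: phase=(2,11,23,18) vs β=11 → FL=S FR=W RL=W RR=W
t=42: phase=(14,23,11,6) vs β=11 → FL=W FR=W RL=W RR=S
t=45: phase=(17,2,14,9) vs β=11 → FL=W FR=S RL=W RR=S

t=4: FL=S FR=S RL=W RR=W
t=6: FL=S FR=W RL=W RR=W
t=9: FL=S FR=W RL=S RR=W
t=15: FL=W FR=W RL=S RR=S
t=30: FL=S FR=W RL=W RR=W
t=42: FL=W FR=W RL=W RR=S
t=45: FL=W FR=S RL=W RR=S


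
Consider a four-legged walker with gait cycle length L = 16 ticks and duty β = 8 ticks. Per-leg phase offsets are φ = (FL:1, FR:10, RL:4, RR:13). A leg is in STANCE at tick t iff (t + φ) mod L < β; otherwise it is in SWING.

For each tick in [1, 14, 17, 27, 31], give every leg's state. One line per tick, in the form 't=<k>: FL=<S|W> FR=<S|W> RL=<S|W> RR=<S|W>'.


t=1: FL=S FR=W RL=S RR=W
t=14: FL=W FR=W RL=S RR=W
t=17: FL=S FR=W RL=S RR=W
t=27: FL=W FR=S RL=W RR=W
t=31: FL=S FR=W RL=S RR=W

t=1: phase=(2,11,5,14) vs β=8 → FL=S FR=W RL=S RR=W
t=14: phase=(15,8,2,11) vs β=8 → FL=W FR=W RL=S RR=W
t=17: phase=(2,11,5,14) vs β=8 → FL=S FR=W RL=S RR=W
t=27: phase=(12,5,15,8) vs β=8 → FL=W FR=S RL=W RR=W
t=31: phase=(0,9,3,12) vs β=8 → FL=S FR=W RL=S RR=W


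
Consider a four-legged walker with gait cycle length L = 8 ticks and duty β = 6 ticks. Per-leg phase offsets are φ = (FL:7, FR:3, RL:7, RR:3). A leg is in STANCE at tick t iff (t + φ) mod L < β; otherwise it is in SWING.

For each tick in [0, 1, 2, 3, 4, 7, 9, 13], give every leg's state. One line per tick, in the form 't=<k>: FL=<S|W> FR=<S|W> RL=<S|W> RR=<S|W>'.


t=0: phase=(7,3,7,3) vs β=6 → FL=W FR=S RL=W RR=S
t=1: phase=(0,4,0,4) vs β=6 → FL=S FR=S RL=S RR=S
t=2: phase=(1,5,1,5) vs β=6 → FL=S FR=S RL=S RR=S
t=3: phase=(2,6,2,6) vs β=6 → FL=S FR=W RL=S RR=W
t=4: phase=(3,7,3,7) vs β=6 → FL=S FR=W RL=S RR=W
t=7: phase=(6,2,6,2) vs β=6 → FL=W FR=S RL=W RR=S
t=9: phase=(0,4,0,4) vs β=6 → FL=S FR=S RL=S RR=S
t=13: phase=(4,0,4,0) vs β=6 → FL=S FR=S RL=S RR=S

t=0: FL=W FR=S RL=W RR=S
t=1: FL=S FR=S RL=S RR=S
t=2: FL=S FR=S RL=S RR=S
t=3: FL=S FR=W RL=S RR=W
t=4: FL=S FR=W RL=S RR=W
t=7: FL=W FR=S RL=W RR=S
t=9: FL=S FR=S RL=S RR=S
t=13: FL=S FR=S RL=S RR=S


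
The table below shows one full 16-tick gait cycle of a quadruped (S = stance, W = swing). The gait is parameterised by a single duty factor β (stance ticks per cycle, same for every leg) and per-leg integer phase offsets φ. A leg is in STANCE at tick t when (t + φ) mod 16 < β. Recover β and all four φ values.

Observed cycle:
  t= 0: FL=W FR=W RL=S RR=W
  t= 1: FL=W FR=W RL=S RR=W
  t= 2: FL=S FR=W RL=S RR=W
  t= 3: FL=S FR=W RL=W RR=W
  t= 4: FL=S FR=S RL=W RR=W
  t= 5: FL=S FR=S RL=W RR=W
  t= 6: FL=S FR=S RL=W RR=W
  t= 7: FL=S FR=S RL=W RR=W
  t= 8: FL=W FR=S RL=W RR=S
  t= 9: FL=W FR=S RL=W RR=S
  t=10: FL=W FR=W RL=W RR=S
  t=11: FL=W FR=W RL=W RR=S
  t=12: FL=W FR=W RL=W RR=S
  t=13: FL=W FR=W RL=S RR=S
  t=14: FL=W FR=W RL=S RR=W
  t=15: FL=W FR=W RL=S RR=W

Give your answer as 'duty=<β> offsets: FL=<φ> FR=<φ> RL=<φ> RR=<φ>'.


duty=6 offsets: FL=14 FR=12 RL=3 RR=8

duty β = stance ticks per leg = 6
FL: stance ticks = 6; W→S at t=2 → φ=14
FR: stance ticks = 6; W→S at t=4 → φ=12
RL: stance ticks = 6; W→S at t=13 → φ=3
RR: stance ticks = 6; W→S at t=8 → φ=8


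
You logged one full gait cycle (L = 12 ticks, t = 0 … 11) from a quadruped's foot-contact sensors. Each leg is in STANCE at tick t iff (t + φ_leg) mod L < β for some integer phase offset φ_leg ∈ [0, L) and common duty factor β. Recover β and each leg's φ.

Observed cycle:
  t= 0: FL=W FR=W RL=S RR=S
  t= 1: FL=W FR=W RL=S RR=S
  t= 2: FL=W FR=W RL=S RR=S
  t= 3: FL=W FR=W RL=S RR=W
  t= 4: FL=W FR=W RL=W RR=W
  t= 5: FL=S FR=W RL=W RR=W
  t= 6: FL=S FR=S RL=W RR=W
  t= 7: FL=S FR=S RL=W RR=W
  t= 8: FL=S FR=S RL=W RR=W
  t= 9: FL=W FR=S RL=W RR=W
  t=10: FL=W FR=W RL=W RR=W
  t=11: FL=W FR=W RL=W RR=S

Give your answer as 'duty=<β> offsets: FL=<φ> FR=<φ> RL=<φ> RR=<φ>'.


duty=4 offsets: FL=7 FR=6 RL=0 RR=1

duty β = stance ticks per leg = 4
FL: stance ticks = 4; W→S at t=5 → φ=7
FR: stance ticks = 4; W→S at t=6 → φ=6
RL: stance ticks = 4; W→S at t=0 → φ=0
RR: stance ticks = 4; W→S at t=11 → φ=1


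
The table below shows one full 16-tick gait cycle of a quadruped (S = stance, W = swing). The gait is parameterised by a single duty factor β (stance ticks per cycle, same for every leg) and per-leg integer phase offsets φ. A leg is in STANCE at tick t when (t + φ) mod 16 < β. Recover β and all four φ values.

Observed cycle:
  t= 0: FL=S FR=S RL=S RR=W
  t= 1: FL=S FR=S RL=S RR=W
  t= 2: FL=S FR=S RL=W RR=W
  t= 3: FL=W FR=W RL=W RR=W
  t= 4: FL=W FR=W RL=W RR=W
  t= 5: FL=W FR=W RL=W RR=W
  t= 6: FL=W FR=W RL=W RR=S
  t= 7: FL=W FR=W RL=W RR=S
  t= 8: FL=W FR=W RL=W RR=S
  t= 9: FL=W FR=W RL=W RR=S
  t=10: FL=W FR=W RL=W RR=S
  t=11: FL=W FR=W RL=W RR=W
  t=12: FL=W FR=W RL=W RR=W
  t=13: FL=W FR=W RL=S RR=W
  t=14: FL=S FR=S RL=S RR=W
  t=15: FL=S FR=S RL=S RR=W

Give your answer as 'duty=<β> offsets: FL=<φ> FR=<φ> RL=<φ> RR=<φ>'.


duty=5 offsets: FL=2 FR=2 RL=3 RR=10

duty β = stance ticks per leg = 5
FL: stance ticks = 5; W→S at t=14 → φ=2
FR: stance ticks = 5; W→S at t=14 → φ=2
RL: stance ticks = 5; W→S at t=13 → φ=3
RR: stance ticks = 5; W→S at t=6 → φ=10


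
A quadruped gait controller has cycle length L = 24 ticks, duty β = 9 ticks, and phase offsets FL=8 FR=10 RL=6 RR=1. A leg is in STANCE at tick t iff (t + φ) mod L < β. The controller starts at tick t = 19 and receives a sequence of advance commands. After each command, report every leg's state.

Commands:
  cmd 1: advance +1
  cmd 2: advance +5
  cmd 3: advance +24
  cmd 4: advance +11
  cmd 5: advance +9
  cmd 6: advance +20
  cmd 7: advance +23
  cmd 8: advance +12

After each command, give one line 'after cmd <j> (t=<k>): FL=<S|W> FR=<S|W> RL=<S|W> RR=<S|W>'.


start t=19: FL=S FR=S RL=S RR=W
cmd 1: advance +1 → t=20, phase=(4,6,2,21) → FL=S FR=S RL=S RR=W
cmd 2: advance +5 → t=25, phase=(9,11,7,2) → FL=W FR=W RL=S RR=S
cmd 3: advance +24 → t=49, phase=(9,11,7,2) → FL=W FR=W RL=S RR=S
cmd 4: advance +11 → t=60, phase=(20,22,18,13) → FL=W FR=W RL=W RR=W
cmd 5: advance +9 → t=69, phase=(5,7,3,22) → FL=S FR=S RL=S RR=W
cmd 6: advance +20 → t=89, phase=(1,3,23,18) → FL=S FR=S RL=W RR=W
cmd 7: advance +23 → t=112, phase=(0,2,22,17) → FL=S FR=S RL=W RR=W
cmd 8: advance +12 → t=124, phase=(12,14,10,5) → FL=W FR=W RL=W RR=S

after cmd 1 (t=20): FL=S FR=S RL=S RR=W
after cmd 2 (t=25): FL=W FR=W RL=S RR=S
after cmd 3 (t=49): FL=W FR=W RL=S RR=S
after cmd 4 (t=60): FL=W FR=W RL=W RR=W
after cmd 5 (t=69): FL=S FR=S RL=S RR=W
after cmd 6 (t=89): FL=S FR=S RL=W RR=W
after cmd 7 (t=112): FL=S FR=S RL=W RR=W
after cmd 8 (t=124): FL=W FR=W RL=W RR=S


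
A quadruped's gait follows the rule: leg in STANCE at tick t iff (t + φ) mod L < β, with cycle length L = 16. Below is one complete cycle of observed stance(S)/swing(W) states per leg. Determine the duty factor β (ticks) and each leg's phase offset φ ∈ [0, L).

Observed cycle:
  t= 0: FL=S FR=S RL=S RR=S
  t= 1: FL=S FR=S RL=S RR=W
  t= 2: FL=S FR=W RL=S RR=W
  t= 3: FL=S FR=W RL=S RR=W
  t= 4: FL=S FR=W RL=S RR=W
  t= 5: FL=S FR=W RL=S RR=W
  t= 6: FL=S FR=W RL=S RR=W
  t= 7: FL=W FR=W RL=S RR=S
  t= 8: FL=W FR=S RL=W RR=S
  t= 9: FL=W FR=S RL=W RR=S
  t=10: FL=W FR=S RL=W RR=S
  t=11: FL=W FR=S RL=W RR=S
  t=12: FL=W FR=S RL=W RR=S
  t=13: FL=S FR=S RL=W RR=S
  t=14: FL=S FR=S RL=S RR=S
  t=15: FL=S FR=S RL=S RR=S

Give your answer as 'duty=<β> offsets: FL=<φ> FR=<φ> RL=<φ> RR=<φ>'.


duty=10 offsets: FL=3 FR=8 RL=2 RR=9

duty β = stance ticks per leg = 10
FL: stance ticks = 10; W→S at t=13 → φ=3
FR: stance ticks = 10; W→S at t=8 → φ=8
RL: stance ticks = 10; W→S at t=14 → φ=2
RR: stance ticks = 10; W→S at t=7 → φ=9


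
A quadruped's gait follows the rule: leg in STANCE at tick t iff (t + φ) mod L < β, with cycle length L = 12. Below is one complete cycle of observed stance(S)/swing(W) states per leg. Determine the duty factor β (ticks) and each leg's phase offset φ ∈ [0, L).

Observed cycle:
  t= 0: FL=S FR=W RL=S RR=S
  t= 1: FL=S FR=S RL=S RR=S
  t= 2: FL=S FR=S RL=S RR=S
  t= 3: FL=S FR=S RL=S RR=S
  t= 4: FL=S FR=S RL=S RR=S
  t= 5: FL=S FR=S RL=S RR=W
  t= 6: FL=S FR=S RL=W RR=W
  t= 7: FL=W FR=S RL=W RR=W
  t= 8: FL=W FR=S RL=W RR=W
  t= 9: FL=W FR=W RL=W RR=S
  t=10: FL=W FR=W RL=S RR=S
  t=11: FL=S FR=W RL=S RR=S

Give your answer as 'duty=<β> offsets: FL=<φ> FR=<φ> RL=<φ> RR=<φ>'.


duty β = stance ticks per leg = 8
FL: stance ticks = 8; W→S at t=11 → φ=1
FR: stance ticks = 8; W→S at t=1 → φ=11
RL: stance ticks = 8; W→S at t=10 → φ=2
RR: stance ticks = 8; W→S at t=9 → φ=3

duty=8 offsets: FL=1 FR=11 RL=2 RR=3


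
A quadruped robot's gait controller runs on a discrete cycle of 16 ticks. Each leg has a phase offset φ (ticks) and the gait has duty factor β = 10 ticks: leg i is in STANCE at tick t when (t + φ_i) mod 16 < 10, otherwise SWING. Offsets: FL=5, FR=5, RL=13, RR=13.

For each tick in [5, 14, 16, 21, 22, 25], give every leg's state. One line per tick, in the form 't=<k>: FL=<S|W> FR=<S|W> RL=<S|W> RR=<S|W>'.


t=5: phase=(10,10,2,2) vs β=10 → FL=W FR=W RL=S RR=S
t=14: phase=(3,3,11,11) vs β=10 → FL=S FR=S RL=W RR=W
t=16: phase=(5,5,13,13) vs β=10 → FL=S FR=S RL=W RR=W
t=21: phase=(10,10,2,2) vs β=10 → FL=W FR=W RL=S RR=S
t=22: phase=(11,11,3,3) vs β=10 → FL=W FR=W RL=S RR=S
t=25: phase=(14,14,6,6) vs β=10 → FL=W FR=W RL=S RR=S

t=5: FL=W FR=W RL=S RR=S
t=14: FL=S FR=S RL=W RR=W
t=16: FL=S FR=S RL=W RR=W
t=21: FL=W FR=W RL=S RR=S
t=22: FL=W FR=W RL=S RR=S
t=25: FL=W FR=W RL=S RR=S


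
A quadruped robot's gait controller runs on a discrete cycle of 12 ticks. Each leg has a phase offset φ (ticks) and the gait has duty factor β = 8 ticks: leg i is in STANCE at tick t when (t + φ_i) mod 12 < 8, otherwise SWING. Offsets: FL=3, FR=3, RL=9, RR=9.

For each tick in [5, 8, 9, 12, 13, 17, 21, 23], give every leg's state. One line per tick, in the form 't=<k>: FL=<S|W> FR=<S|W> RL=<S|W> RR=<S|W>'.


t=5: phase=(8,8,2,2) vs β=8 → FL=W FR=W RL=S RR=S
t=8: phase=(11,11,5,5) vs β=8 → FL=W FR=W RL=S RR=S
t=9: phase=(0,0,6,6) vs β=8 → FL=S FR=S RL=S RR=S
t=12: phase=(3,3,9,9) vs β=8 → FL=S FR=S RL=W RR=W
t=13: phase=(4,4,10,10) vs β=8 → FL=S FR=S RL=W RR=W
t=17: phase=(8,8,2,2) vs β=8 → FL=W FR=W RL=S RR=S
t=21: phase=(0,0,6,6) vs β=8 → FL=S FR=S RL=S RR=S
t=23: phase=(2,2,8,8) vs β=8 → FL=S FR=S RL=W RR=W

t=5: FL=W FR=W RL=S RR=S
t=8: FL=W FR=W RL=S RR=S
t=9: FL=S FR=S RL=S RR=S
t=12: FL=S FR=S RL=W RR=W
t=13: FL=S FR=S RL=W RR=W
t=17: FL=W FR=W RL=S RR=S
t=21: FL=S FR=S RL=S RR=S
t=23: FL=S FR=S RL=W RR=W


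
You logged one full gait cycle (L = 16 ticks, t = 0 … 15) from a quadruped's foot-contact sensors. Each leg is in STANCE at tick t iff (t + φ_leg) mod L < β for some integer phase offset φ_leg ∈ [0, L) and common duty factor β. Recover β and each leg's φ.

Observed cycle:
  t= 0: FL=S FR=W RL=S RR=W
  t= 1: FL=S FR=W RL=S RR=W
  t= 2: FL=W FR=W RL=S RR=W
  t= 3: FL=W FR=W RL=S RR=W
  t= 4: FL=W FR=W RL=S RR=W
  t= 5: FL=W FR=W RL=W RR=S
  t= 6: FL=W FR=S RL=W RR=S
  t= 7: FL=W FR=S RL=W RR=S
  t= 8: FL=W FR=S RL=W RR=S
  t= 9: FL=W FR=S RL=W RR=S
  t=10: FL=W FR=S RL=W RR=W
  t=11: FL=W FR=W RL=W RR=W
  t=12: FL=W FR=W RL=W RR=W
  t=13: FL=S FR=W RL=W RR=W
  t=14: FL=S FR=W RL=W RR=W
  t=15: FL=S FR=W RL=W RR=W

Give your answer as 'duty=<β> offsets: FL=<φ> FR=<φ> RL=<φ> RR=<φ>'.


duty=5 offsets: FL=3 FR=10 RL=0 RR=11

duty β = stance ticks per leg = 5
FL: stance ticks = 5; W→S at t=13 → φ=3
FR: stance ticks = 5; W→S at t=6 → φ=10
RL: stance ticks = 5; W→S at t=0 → φ=0
RR: stance ticks = 5; W→S at t=5 → φ=11


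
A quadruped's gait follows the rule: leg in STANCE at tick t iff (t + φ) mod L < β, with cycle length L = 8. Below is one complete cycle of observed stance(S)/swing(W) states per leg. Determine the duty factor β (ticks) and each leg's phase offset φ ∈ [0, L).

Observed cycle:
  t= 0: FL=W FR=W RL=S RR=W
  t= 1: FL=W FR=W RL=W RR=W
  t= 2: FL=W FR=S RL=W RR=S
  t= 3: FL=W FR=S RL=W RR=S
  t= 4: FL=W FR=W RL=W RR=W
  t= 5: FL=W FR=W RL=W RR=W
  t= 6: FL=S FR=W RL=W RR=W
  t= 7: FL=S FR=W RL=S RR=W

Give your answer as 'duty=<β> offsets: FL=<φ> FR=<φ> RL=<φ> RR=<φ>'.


duty β = stance ticks per leg = 2
FL: stance ticks = 2; W→S at t=6 → φ=2
FR: stance ticks = 2; W→S at t=2 → φ=6
RL: stance ticks = 2; W→S at t=7 → φ=1
RR: stance ticks = 2; W→S at t=2 → φ=6

duty=2 offsets: FL=2 FR=6 RL=1 RR=6


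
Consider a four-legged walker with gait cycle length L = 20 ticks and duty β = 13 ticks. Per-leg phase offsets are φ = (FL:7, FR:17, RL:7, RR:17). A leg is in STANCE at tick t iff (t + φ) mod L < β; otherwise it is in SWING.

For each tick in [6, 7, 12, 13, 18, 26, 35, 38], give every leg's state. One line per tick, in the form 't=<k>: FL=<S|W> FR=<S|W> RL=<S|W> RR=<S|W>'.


t=6: FL=W FR=S RL=W RR=S
t=7: FL=W FR=S RL=W RR=S
t=12: FL=W FR=S RL=W RR=S
t=13: FL=S FR=S RL=S RR=S
t=18: FL=S FR=W RL=S RR=W
t=26: FL=W FR=S RL=W RR=S
t=35: FL=S FR=S RL=S RR=S
t=38: FL=S FR=W RL=S RR=W

t=6: phase=(13,3,13,3) vs β=13 → FL=W FR=S RL=W RR=S
t=7: phase=(14,4,14,4) vs β=13 → FL=W FR=S RL=W RR=S
t=12: phase=(19,9,19,9) vs β=13 → FL=W FR=S RL=W RR=S
t=13: phase=(0,10,0,10) vs β=13 → FL=S FR=S RL=S RR=S
t=18: phase=(5,15,5,15) vs β=13 → FL=S FR=W RL=S RR=W
t=26: phase=(13,3,13,3) vs β=13 → FL=W FR=S RL=W RR=S
t=35: phase=(2,12,2,12) vs β=13 → FL=S FR=S RL=S RR=S
t=38: phase=(5,15,5,15) vs β=13 → FL=S FR=W RL=S RR=W


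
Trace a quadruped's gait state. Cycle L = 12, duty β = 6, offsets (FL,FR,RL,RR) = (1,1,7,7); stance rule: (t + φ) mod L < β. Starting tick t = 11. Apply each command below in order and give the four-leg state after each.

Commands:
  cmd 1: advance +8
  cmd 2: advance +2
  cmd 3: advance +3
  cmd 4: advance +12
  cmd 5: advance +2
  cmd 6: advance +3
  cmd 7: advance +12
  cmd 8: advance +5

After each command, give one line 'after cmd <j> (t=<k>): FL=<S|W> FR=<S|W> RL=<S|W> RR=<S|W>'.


start t=11: FL=S FR=S RL=W RR=W
cmd 1: advance +8 → t=19, phase=(8,8,2,2) → FL=W FR=W RL=S RR=S
cmd 2: advance +2 → t=21, phase=(10,10,4,4) → FL=W FR=W RL=S RR=S
cmd 3: advance +3 → t=24, phase=(1,1,7,7) → FL=S FR=S RL=W RR=W
cmd 4: advance +12 → t=36, phase=(1,1,7,7) → FL=S FR=S RL=W RR=W
cmd 5: advance +2 → t=38, phase=(3,3,9,9) → FL=S FR=S RL=W RR=W
cmd 6: advance +3 → t=41, phase=(6,6,0,0) → FL=W FR=W RL=S RR=S
cmd 7: advance +12 → t=53, phase=(6,6,0,0) → FL=W FR=W RL=S RR=S
cmd 8: advance +5 → t=58, phase=(11,11,5,5) → FL=W FR=W RL=S RR=S

after cmd 1 (t=19): FL=W FR=W RL=S RR=S
after cmd 2 (t=21): FL=W FR=W RL=S RR=S
after cmd 3 (t=24): FL=S FR=S RL=W RR=W
after cmd 4 (t=36): FL=S FR=S RL=W RR=W
after cmd 5 (t=38): FL=S FR=S RL=W RR=W
after cmd 6 (t=41): FL=W FR=W RL=S RR=S
after cmd 7 (t=53): FL=W FR=W RL=S RR=S
after cmd 8 (t=58): FL=W FR=W RL=S RR=S


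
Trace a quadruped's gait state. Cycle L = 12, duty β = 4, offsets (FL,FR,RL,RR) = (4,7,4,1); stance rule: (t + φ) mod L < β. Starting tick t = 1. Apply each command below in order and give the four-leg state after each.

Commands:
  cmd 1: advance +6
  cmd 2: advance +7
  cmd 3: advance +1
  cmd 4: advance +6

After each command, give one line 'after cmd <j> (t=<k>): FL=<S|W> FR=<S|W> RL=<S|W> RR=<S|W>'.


after cmd 1 (t=7): FL=W FR=S RL=W RR=W
after cmd 2 (t=14): FL=W FR=W RL=W RR=S
after cmd 3 (t=15): FL=W FR=W RL=W RR=W
after cmd 4 (t=21): FL=S FR=W RL=S RR=W

start t=1: FL=W FR=W RL=W RR=S
cmd 1: advance +6 → t=7, phase=(11,2,11,8) → FL=W FR=S RL=W RR=W
cmd 2: advance +7 → t=14, phase=(6,9,6,3) → FL=W FR=W RL=W RR=S
cmd 3: advance +1 → t=15, phase=(7,10,7,4) → FL=W FR=W RL=W RR=W
cmd 4: advance +6 → t=21, phase=(1,4,1,10) → FL=S FR=W RL=S RR=W


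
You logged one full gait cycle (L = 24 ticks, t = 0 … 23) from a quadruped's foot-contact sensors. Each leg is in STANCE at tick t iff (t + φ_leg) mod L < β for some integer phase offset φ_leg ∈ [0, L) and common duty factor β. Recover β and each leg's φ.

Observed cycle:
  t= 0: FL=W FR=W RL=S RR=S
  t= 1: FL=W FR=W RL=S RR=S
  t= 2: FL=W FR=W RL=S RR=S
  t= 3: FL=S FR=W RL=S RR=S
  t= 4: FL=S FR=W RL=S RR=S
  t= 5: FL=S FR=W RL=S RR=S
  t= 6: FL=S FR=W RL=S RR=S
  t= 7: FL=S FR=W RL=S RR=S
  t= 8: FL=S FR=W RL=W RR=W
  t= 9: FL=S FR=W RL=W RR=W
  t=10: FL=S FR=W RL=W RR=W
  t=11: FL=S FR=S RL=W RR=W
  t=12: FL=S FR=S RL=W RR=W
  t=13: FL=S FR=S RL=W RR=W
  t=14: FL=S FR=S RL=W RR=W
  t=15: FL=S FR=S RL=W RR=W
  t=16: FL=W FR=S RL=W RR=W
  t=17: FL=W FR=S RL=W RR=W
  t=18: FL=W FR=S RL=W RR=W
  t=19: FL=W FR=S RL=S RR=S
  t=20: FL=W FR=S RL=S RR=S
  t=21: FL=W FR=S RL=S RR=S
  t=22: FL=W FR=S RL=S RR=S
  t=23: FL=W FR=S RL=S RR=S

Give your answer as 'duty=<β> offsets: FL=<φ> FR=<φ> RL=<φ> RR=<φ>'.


duty=13 offsets: FL=21 FR=13 RL=5 RR=5

duty β = stance ticks per leg = 13
FL: stance ticks = 13; W→S at t=3 → φ=21
FR: stance ticks = 13; W→S at t=11 → φ=13
RL: stance ticks = 13; W→S at t=19 → φ=5
RR: stance ticks = 13; W→S at t=19 → φ=5


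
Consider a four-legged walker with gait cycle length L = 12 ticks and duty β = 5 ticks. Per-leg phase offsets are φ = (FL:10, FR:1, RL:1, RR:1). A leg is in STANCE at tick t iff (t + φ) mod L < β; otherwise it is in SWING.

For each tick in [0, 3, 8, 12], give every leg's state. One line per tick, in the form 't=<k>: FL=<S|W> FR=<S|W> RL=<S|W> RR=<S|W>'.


t=0: phase=(10,1,1,1) vs β=5 → FL=W FR=S RL=S RR=S
t=3: phase=(1,4,4,4) vs β=5 → FL=S FR=S RL=S RR=S
t=8: phase=(6,9,9,9) vs β=5 → FL=W FR=W RL=W RR=W
t=12: phase=(10,1,1,1) vs β=5 → FL=W FR=S RL=S RR=S

t=0: FL=W FR=S RL=S RR=S
t=3: FL=S FR=S RL=S RR=S
t=8: FL=W FR=W RL=W RR=W
t=12: FL=W FR=S RL=S RR=S


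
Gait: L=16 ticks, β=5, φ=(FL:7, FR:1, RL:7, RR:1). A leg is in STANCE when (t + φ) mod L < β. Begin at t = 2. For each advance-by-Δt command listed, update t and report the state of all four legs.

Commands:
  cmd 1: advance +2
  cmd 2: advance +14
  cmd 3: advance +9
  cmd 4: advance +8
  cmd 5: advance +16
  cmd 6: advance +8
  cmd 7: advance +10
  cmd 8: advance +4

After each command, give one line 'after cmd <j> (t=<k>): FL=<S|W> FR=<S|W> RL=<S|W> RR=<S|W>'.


start t=2: FL=W FR=S RL=W RR=S
cmd 1: advance +2 → t=4, phase=(11,5,11,5) → FL=W FR=W RL=W RR=W
cmd 2: advance +14 → t=18, phase=(9,3,9,3) → FL=W FR=S RL=W RR=S
cmd 3: advance +9 → t=27, phase=(2,12,2,12) → FL=S FR=W RL=S RR=W
cmd 4: advance +8 → t=35, phase=(10,4,10,4) → FL=W FR=S RL=W RR=S
cmd 5: advance +16 → t=51, phase=(10,4,10,4) → FL=W FR=S RL=W RR=S
cmd 6: advance +8 → t=59, phase=(2,12,2,12) → FL=S FR=W RL=S RR=W
cmd 7: advance +10 → t=69, phase=(12,6,12,6) → FL=W FR=W RL=W RR=W
cmd 8: advance +4 → t=73, phase=(0,10,0,10) → FL=S FR=W RL=S RR=W

after cmd 1 (t=4): FL=W FR=W RL=W RR=W
after cmd 2 (t=18): FL=W FR=S RL=W RR=S
after cmd 3 (t=27): FL=S FR=W RL=S RR=W
after cmd 4 (t=35): FL=W FR=S RL=W RR=S
after cmd 5 (t=51): FL=W FR=S RL=W RR=S
after cmd 6 (t=59): FL=S FR=W RL=S RR=W
after cmd 7 (t=69): FL=W FR=W RL=W RR=W
after cmd 8 (t=73): FL=S FR=W RL=S RR=W


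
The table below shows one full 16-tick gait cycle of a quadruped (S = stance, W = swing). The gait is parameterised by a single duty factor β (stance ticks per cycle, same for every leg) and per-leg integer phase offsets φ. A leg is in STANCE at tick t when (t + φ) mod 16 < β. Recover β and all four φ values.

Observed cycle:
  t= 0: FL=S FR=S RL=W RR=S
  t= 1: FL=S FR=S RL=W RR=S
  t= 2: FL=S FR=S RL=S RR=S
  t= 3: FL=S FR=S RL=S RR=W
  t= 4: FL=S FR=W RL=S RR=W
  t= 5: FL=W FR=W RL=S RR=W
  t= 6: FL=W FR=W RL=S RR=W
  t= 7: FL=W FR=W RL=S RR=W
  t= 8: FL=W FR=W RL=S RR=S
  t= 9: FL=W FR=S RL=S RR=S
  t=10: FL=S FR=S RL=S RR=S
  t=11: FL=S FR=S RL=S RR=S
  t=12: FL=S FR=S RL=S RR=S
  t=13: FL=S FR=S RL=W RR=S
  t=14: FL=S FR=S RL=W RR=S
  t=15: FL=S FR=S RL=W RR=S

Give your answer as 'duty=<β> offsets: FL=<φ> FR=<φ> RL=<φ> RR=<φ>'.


duty β = stance ticks per leg = 11
FL: stance ticks = 11; W→S at t=10 → φ=6
FR: stance ticks = 11; W→S at t=9 → φ=7
RL: stance ticks = 11; W→S at t=2 → φ=14
RR: stance ticks = 11; W→S at t=8 → φ=8

duty=11 offsets: FL=6 FR=7 RL=14 RR=8


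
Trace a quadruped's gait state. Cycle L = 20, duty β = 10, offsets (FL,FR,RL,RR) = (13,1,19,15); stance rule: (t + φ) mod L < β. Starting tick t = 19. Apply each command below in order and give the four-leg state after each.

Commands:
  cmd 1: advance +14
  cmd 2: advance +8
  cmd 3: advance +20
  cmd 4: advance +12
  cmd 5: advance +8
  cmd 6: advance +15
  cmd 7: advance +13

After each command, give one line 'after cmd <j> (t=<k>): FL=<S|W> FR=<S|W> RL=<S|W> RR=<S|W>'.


after cmd 1 (t=33): FL=S FR=W RL=W RR=S
after cmd 2 (t=41): FL=W FR=S RL=S RR=W
after cmd 3 (t=61): FL=W FR=S RL=S RR=W
after cmd 4 (t=73): FL=S FR=W RL=W RR=S
after cmd 5 (t=81): FL=W FR=S RL=S RR=W
after cmd 6 (t=96): FL=S FR=W RL=W RR=W
after cmd 7 (t=109): FL=S FR=W RL=S RR=S

start t=19: FL=W FR=S RL=W RR=W
cmd 1: advance +14 → t=33, phase=(6,14,12,8) → FL=S FR=W RL=W RR=S
cmd 2: advance +8 → t=41, phase=(14,2,0,16) → FL=W FR=S RL=S RR=W
cmd 3: advance +20 → t=61, phase=(14,2,0,16) → FL=W FR=S RL=S RR=W
cmd 4: advance +12 → t=73, phase=(6,14,12,8) → FL=S FR=W RL=W RR=S
cmd 5: advance +8 → t=81, phase=(14,2,0,16) → FL=W FR=S RL=S RR=W
cmd 6: advance +15 → t=96, phase=(9,17,15,11) → FL=S FR=W RL=W RR=W
cmd 7: advance +13 → t=109, phase=(2,10,8,4) → FL=S FR=W RL=S RR=S


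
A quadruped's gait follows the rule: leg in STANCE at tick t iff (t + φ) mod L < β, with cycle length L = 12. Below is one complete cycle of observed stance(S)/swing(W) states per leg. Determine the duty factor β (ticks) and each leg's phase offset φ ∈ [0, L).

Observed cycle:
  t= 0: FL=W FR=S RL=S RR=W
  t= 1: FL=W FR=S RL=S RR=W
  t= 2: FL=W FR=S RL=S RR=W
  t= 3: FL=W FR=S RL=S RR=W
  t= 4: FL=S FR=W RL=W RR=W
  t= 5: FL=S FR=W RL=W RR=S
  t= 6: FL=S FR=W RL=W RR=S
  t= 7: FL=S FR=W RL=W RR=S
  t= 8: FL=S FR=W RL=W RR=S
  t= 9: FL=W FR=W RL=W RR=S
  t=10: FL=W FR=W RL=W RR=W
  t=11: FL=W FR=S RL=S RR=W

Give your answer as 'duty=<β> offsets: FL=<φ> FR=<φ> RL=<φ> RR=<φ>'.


duty=5 offsets: FL=8 FR=1 RL=1 RR=7

duty β = stance ticks per leg = 5
FL: stance ticks = 5; W→S at t=4 → φ=8
FR: stance ticks = 5; W→S at t=11 → φ=1
RL: stance ticks = 5; W→S at t=11 → φ=1
RR: stance ticks = 5; W→S at t=5 → φ=7


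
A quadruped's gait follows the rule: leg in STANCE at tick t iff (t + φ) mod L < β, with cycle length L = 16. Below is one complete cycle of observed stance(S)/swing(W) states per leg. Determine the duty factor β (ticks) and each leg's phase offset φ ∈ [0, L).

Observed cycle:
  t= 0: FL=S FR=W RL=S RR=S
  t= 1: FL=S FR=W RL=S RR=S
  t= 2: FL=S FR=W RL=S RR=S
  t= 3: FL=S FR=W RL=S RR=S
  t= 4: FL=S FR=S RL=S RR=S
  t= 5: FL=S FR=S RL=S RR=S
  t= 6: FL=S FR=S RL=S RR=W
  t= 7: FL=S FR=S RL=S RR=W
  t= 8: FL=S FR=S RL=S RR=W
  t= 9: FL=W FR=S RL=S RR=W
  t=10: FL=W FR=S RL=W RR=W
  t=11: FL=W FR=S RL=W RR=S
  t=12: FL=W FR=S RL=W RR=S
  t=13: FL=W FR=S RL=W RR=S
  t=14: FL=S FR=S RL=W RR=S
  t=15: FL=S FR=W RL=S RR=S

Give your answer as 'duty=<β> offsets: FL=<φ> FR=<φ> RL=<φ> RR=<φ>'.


duty=11 offsets: FL=2 FR=12 RL=1 RR=5

duty β = stance ticks per leg = 11
FL: stance ticks = 11; W→S at t=14 → φ=2
FR: stance ticks = 11; W→S at t=4 → φ=12
RL: stance ticks = 11; W→S at t=15 → φ=1
RR: stance ticks = 11; W→S at t=11 → φ=5


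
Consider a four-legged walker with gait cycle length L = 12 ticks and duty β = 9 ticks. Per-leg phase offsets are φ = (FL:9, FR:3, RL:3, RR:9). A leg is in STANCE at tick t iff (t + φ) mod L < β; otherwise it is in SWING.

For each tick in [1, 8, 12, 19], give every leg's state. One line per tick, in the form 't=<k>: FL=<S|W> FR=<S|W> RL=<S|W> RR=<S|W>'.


t=1: phase=(10,4,4,10) vs β=9 → FL=W FR=S RL=S RR=W
t=8: phase=(5,11,11,5) vs β=9 → FL=S FR=W RL=W RR=S
t=12: phase=(9,3,3,9) vs β=9 → FL=W FR=S RL=S RR=W
t=19: phase=(4,10,10,4) vs β=9 → FL=S FR=W RL=W RR=S

t=1: FL=W FR=S RL=S RR=W
t=8: FL=S FR=W RL=W RR=S
t=12: FL=W FR=S RL=S RR=W
t=19: FL=S FR=W RL=W RR=S


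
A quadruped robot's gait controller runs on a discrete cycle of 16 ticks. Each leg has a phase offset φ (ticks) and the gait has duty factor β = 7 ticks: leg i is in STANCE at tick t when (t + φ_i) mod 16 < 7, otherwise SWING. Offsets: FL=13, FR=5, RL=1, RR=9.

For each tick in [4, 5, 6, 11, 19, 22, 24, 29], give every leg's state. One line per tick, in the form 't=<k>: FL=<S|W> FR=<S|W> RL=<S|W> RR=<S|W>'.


t=4: FL=S FR=W RL=S RR=W
t=5: FL=S FR=W RL=S RR=W
t=6: FL=S FR=W RL=W RR=W
t=11: FL=W FR=S RL=W RR=S
t=19: FL=S FR=W RL=S RR=W
t=22: FL=S FR=W RL=W RR=W
t=24: FL=S FR=W RL=W RR=S
t=29: FL=W FR=S RL=W RR=S

t=4: phase=(1,9,5,13) vs β=7 → FL=S FR=W RL=S RR=W
t=5: phase=(2,10,6,14) vs β=7 → FL=S FR=W RL=S RR=W
t=6: phase=(3,11,7,15) vs β=7 → FL=S FR=W RL=W RR=W
t=11: phase=(8,0,12,4) vs β=7 → FL=W FR=S RL=W RR=S
t=19: phase=(0,8,4,12) vs β=7 → FL=S FR=W RL=S RR=W
t=22: phase=(3,11,7,15) vs β=7 → FL=S FR=W RL=W RR=W
t=24: phase=(5,13,9,1) vs β=7 → FL=S FR=W RL=W RR=S
t=29: phase=(10,2,14,6) vs β=7 → FL=W FR=S RL=W RR=S


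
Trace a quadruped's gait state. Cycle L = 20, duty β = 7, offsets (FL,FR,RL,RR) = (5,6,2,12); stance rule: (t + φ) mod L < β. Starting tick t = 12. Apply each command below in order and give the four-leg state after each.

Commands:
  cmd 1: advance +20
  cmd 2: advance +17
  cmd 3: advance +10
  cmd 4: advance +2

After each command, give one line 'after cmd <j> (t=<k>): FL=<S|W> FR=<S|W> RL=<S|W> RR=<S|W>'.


start t=12: FL=W FR=W RL=W RR=S
cmd 1: advance +20 → t=32, phase=(17,18,14,4) → FL=W FR=W RL=W RR=S
cmd 2: advance +17 → t=49, phase=(14,15,11,1) → FL=W FR=W RL=W RR=S
cmd 3: advance +10 → t=59, phase=(4,5,1,11) → FL=S FR=S RL=S RR=W
cmd 4: advance +2 → t=61, phase=(6,7,3,13) → FL=S FR=W RL=S RR=W

after cmd 1 (t=32): FL=W FR=W RL=W RR=S
after cmd 2 (t=49): FL=W FR=W RL=W RR=S
after cmd 3 (t=59): FL=S FR=S RL=S RR=W
after cmd 4 (t=61): FL=S FR=W RL=S RR=W


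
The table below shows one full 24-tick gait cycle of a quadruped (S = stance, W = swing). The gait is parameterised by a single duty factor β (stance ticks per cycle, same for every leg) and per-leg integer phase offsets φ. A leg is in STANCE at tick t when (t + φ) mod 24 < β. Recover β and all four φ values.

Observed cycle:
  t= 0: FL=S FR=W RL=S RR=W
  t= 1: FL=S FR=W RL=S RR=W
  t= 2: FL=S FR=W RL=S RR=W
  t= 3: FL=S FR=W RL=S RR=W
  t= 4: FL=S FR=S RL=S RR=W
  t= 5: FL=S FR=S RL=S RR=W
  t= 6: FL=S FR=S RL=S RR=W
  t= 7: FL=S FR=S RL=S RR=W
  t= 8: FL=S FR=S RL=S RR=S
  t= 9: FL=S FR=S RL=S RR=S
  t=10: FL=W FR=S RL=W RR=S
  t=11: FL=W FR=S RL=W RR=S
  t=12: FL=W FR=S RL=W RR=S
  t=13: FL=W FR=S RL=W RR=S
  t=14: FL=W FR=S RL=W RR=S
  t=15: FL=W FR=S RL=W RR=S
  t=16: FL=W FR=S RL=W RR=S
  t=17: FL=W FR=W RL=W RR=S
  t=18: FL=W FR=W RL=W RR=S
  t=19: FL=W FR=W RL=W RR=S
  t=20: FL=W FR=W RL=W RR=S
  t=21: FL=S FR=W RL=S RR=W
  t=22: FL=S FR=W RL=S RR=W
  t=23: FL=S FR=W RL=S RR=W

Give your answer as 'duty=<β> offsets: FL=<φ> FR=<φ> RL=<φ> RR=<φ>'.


duty β = stance ticks per leg = 13
FL: stance ticks = 13; W→S at t=21 → φ=3
FR: stance ticks = 13; W→S at t=4 → φ=20
RL: stance ticks = 13; W→S at t=21 → φ=3
RR: stance ticks = 13; W→S at t=8 → φ=16

duty=13 offsets: FL=3 FR=20 RL=3 RR=16


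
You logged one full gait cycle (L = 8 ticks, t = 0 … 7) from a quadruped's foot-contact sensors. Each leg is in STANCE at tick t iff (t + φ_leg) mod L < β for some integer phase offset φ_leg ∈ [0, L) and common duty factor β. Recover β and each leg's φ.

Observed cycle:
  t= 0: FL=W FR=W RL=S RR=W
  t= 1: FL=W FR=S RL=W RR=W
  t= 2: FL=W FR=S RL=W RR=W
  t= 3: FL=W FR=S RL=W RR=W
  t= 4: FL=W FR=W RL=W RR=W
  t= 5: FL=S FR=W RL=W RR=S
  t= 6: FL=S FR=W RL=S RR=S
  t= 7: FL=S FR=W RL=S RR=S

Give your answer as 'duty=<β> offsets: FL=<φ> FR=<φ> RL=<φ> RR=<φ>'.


duty=3 offsets: FL=3 FR=7 RL=2 RR=3

duty β = stance ticks per leg = 3
FL: stance ticks = 3; W→S at t=5 → φ=3
FR: stance ticks = 3; W→S at t=1 → φ=7
RL: stance ticks = 3; W→S at t=6 → φ=2
RR: stance ticks = 3; W→S at t=5 → φ=3


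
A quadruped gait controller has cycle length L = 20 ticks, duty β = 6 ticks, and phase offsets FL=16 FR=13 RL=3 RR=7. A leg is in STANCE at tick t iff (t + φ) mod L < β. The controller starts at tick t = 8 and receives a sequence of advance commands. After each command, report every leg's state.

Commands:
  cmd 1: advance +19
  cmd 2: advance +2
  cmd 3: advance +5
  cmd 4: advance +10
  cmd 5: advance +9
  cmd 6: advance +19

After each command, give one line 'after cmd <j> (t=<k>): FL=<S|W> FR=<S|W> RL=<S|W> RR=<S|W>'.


after cmd 1 (t=27): FL=S FR=S RL=W RR=W
after cmd 2 (t=29): FL=S FR=S RL=W RR=W
after cmd 3 (t=34): FL=W FR=W RL=W RR=S
after cmd 4 (t=44): FL=S FR=W RL=W RR=W
after cmd 5 (t=53): FL=W FR=W RL=W RR=S
after cmd 6 (t=72): FL=W FR=S RL=W RR=W

start t=8: FL=S FR=S RL=W RR=W
cmd 1: advance +19 → t=27, phase=(3,0,10,14) → FL=S FR=S RL=W RR=W
cmd 2: advance +2 → t=29, phase=(5,2,12,16) → FL=S FR=S RL=W RR=W
cmd 3: advance +5 → t=34, phase=(10,7,17,1) → FL=W FR=W RL=W RR=S
cmd 4: advance +10 → t=44, phase=(0,17,7,11) → FL=S FR=W RL=W RR=W
cmd 5: advance +9 → t=53, phase=(9,6,16,0) → FL=W FR=W RL=W RR=S
cmd 6: advance +19 → t=72, phase=(8,5,15,19) → FL=W FR=S RL=W RR=W
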